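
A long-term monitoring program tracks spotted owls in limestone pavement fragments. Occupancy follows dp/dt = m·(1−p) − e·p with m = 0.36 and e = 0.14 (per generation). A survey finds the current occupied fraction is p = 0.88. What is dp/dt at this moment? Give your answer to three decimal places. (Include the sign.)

Colonization term: m·(1−p) = 0.36×0.1200 = 0.04320.
Extinction term: e·p = 0.12320.
dp/dt = 0.04320 − 0.12320 = -0.08000.

-0.080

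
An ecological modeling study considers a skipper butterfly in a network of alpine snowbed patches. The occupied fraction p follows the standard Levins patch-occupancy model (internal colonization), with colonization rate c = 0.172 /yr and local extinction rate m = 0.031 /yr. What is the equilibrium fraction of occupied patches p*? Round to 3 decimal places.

0.820

At equilibrium, colonization balances extinction: c·p*·(1−p*) = m·p*.
So p* = 1 − m/c = 1 − 0.031/0.172 = 1 − 0.1802 = 0.8198.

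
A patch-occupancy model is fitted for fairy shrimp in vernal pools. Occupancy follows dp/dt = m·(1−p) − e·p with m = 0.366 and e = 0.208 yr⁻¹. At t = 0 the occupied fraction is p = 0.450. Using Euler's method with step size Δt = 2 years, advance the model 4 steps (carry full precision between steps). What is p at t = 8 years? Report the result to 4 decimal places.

0.6375

Update rule: p ← p + [m·(1−p) − e·p]·Δt with Δt = 2.
  1  |  dp/dt·Δt = +0.215400  |  p_1 = 0.665400
  2  |  dp/dt·Δt = -0.031879  |  p_2 = 0.633521
  3  |  dp/dt·Δt = +0.004718  |  p_3 = 0.638239
  4  |  dp/dt·Δt = -0.000698  |  p_4 = 0.637541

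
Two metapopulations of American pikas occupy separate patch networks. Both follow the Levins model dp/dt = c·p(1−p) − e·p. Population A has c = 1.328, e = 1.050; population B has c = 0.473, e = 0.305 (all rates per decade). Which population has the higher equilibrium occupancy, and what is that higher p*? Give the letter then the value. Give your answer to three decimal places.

B, 0.355

A: p*_A = 1 − 1.050/1.328 = 0.2093.
B: p*_B = 1 − 0.305/0.473 = 0.3552.
B is higher at 0.3552.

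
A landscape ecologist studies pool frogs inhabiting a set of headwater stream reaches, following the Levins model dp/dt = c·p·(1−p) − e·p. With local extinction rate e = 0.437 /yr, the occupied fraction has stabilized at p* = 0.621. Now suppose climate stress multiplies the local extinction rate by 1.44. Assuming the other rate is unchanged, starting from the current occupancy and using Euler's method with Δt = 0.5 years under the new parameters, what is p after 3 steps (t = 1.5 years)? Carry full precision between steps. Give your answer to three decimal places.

Balance c(1−p*) = e gives c = e/(1 − 0.62100) = 0.437/0.37900 = 1.15303.
Starting from p₀ = 0.62100; update p ← p + (dp/dt)·Δt with the new parameters.
p: 0.62100 → 0.56130  (Δp = -0.05970)
p: 0.56130 → 0.52665  (Δp = -0.03464)
p: 0.52665 → 0.50467  (Δp = -0.02199)

0.505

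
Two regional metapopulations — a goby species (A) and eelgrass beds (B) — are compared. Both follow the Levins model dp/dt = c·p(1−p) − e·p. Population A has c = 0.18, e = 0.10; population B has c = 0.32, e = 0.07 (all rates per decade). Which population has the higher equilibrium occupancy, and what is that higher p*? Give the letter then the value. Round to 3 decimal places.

B, 0.781

A: p*_A = 1 − 0.10/0.18 = 0.4444.
B: p*_B = 1 − 0.07/0.32 = 0.7812.
B is higher at 0.7812.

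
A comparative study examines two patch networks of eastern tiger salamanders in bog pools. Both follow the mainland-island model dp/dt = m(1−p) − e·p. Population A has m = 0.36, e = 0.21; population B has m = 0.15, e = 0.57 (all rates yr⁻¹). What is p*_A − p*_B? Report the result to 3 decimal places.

0.423

A: p*_A = m/(m+e) = 0.36/0.5700 = 0.6316.
B: p*_B = 0.15/0.7200 = 0.2083.
p*_A − p*_B = 0.6316 − 0.2083 = 0.4232.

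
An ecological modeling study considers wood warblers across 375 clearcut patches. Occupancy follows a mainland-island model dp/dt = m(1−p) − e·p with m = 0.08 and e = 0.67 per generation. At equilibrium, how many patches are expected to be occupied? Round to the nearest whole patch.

40

p* = m/(m+e) = 0.08/0.7500 = 0.1067.
Expected occupied patches = N × p* = 375 × 0.1067 = 40.00 ≈ 40.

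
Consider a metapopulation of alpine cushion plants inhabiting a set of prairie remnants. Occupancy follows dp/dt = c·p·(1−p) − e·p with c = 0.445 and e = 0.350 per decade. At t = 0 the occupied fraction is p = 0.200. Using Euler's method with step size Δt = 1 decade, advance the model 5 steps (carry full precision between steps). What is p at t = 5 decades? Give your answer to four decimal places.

0.2051

Update rule: p ← p + [c·p·(1−p) − e·p]·Δt with Δt = 1.
t = 1: p = 0.20000 + (+0.00120) = 0.20120
t = 2: p = 0.20120 + (+0.00110) = 0.20230
t = 3: p = 0.20230 + (+0.00101) = 0.20331
t = 4: p = 0.20331 + (+0.00092) = 0.20423
t = 5: p = 0.20423 + (+0.00084) = 0.20507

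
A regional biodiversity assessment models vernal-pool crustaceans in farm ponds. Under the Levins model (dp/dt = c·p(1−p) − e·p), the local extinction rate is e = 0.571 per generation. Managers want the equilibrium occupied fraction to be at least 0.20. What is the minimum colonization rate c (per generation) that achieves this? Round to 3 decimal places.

p* = 1 − e/c ≥ 0.20 requires e/c ≤ 0.8000, i.e. c ≥ e/0.8000.
c_min = 0.571/0.8000 = 0.7137.

0.714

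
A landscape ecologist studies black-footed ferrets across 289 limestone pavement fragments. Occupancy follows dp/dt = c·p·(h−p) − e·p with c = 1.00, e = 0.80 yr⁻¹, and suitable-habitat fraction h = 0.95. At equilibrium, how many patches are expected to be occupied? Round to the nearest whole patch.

p* = h − e/c = 0.95 − 0.8000 = 0.1500.
Expected occupied patches = N × p* = 289 × 0.1500 = 43.35 ≈ 43.

43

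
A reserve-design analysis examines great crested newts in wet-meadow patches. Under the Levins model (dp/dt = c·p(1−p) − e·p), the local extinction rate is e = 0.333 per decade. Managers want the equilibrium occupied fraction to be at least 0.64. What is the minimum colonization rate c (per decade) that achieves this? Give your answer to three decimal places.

0.925

p* = 1 − e/c ≥ 0.64 requires e/c ≤ 0.3600, i.e. c ≥ e/0.3600.
c_min = 0.333/0.3600 = 0.9250.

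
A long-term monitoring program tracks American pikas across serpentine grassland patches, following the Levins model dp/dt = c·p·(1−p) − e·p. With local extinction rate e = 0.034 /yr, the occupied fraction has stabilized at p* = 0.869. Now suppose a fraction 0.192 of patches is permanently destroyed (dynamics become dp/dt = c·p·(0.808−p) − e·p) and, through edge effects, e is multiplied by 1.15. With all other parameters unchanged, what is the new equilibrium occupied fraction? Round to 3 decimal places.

0.657

Balance c(1−p*) = e gives c = e/(1 − 0.86900) = 0.034/0.13100 = 0.25954.
New p* = 0.808 − e/c = 0.808 − 0.03910/0.25954 = 0.65735.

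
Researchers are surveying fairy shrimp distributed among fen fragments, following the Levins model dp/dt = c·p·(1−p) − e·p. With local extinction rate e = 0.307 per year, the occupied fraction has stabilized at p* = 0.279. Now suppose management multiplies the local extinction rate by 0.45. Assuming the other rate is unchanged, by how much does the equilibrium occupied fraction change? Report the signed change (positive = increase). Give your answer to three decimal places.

Balance c(1−p*) = e gives c = e/(1 − 0.27900) = 0.307/0.72100 = 0.42580.
New p* = 1 − e/c = 1 − 0.13815/0.42580 = 0.67555.
Δp* = 0.67555 − 0.27900 = +0.39655.

0.397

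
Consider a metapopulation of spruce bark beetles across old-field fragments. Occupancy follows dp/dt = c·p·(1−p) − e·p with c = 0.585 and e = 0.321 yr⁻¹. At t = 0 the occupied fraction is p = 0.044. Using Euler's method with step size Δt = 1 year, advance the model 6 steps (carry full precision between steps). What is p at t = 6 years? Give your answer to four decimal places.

Update rule: p ← p + [c·p·(1−p) − e·p]·Δt with Δt = 1.
step 1: Δp = +0.01048, p = 0.05448
step 2: Δp = +0.01265, p = 0.06713
step 3: Δp = +0.01509, p = 0.08222
step 4: Δp = +0.01775, p = 0.09997
step 5: Δp = +0.02055, p = 0.12051
step 6: Δp = +0.02332, p = 0.14383

0.1438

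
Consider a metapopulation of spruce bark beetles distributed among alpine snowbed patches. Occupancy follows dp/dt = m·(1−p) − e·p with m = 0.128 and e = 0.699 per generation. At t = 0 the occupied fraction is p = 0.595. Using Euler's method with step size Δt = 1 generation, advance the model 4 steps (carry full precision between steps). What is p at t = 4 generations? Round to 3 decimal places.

Update rule: p ← p + [m·(1−p) − e·p]·Δt with Δt = 1.
step 1: Δp = -0.36406, p = 0.23094
step 2: Δp = -0.06298, p = 0.16795
step 3: Δp = -0.01090, p = 0.15706
step 4: Δp = -0.00189, p = 0.15517

0.155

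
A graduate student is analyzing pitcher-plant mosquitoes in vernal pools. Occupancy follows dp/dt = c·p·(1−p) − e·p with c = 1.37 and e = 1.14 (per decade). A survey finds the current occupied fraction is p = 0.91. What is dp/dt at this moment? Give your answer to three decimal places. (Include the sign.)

Colonization term: c·p·(1−p) = 1.37×0.91×0.0900 = 0.11220.
Extinction term: e·p = 1.03740.
dp/dt = 0.11220 − 1.03740 = -0.92520.

-0.925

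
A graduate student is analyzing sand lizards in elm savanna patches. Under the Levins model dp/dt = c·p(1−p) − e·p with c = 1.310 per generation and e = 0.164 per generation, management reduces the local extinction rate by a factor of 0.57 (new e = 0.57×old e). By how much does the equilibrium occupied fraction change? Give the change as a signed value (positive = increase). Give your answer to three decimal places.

Before: p* = 1 − 0.164/1.310 = 0.8748.
After the change, c = 1.31, e = 0.09348, so p* = 1 − 0.09348/1.31 = 0.9286.
Δp* = 0.9286 − 0.8748 = +0.0538.

0.054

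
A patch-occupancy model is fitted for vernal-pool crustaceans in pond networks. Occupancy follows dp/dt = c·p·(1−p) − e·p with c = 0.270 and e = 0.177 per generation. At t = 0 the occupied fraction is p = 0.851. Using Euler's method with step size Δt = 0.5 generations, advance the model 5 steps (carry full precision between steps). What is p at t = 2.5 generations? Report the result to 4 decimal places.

0.6408

Update rule: p ← p + [c·p·(1−p) − e·p]·Δt with Δt = 0.5.
t = 0.5: p = 0.85100 + (-0.05820) = 0.79280
t = 1: p = 0.79280 + (-0.04799) = 0.74482
t = 1.5: p = 0.74482 + (-0.04026) = 0.70456
t = 2: p = 0.70456 + (-0.03425) = 0.67031
t = 2.5: p = 0.67031 + (-0.02949) = 0.64082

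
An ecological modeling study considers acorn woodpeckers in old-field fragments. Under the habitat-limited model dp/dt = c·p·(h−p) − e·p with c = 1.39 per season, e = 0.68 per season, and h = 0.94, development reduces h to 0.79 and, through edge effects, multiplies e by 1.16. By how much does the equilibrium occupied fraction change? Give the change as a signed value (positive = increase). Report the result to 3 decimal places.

Before: p* = h − e/c = 0.94 − 0.68/1.39 = 0.94 − 0.4892 = 0.4508.
After: c = 1.39, e = 0.7888, h = 0.79; p* = 0.79 − 0.7888/1.39 = 0.2225.
Δp* = 0.2225 − 0.4508 = -0.2283.

-0.228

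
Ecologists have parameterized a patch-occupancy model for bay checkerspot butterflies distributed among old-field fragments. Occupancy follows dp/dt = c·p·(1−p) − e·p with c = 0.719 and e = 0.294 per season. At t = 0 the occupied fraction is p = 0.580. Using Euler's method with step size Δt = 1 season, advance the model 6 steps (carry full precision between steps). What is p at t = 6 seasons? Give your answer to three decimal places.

Update rule: p ← p + [c·p·(1−p) − e·p]·Δt with Δt = 1.
p: 0.58000 → 0.58463  (Δp = +0.00463)
p: 0.58463 → 0.58735  (Δp = +0.00272)
p: 0.58735 → 0.58893  (Δp = +0.00158)
p: 0.58893 → 0.58985  (Δp = +0.00092)
p: 0.58985 → 0.59038  (Δp = +0.00053)
p: 0.59038 → 0.59068  (Δp = +0.00031)

0.591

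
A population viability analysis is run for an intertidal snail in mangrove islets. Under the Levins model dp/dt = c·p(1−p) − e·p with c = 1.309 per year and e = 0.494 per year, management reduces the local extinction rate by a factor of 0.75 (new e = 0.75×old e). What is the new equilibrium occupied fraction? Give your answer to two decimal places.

0.72

Before: p* = 1 − 0.494/1.309 = 0.6226.
After the change, c = 1.309, e = 0.3705, so p* = 1 − 0.3705/1.309 = 0.7170.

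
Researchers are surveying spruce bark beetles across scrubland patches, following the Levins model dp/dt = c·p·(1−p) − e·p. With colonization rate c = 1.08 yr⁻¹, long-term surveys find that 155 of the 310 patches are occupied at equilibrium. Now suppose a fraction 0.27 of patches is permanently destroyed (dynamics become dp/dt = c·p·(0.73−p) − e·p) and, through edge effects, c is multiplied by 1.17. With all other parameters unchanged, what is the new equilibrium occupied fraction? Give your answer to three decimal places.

0.303

Observed p* = 155/310 = 0.50000.
Balance c(1−p*) = e gives e = 1.08×(1 − 0.50000) = 0.54000.
New p* = 0.73 − e/c = 0.73 − 0.54000/1.26360 = 0.30265.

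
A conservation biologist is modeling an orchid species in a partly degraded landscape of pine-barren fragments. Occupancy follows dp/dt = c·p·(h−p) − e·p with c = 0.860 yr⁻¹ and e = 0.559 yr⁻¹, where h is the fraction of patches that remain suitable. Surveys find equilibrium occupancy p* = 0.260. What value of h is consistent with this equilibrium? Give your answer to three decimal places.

0.910

At equilibrium c(h−p*) = e, so h = p* + e/c.
h = 0.260 + 0.559/0.860 = 0.260 + 0.6500 = 0.9100.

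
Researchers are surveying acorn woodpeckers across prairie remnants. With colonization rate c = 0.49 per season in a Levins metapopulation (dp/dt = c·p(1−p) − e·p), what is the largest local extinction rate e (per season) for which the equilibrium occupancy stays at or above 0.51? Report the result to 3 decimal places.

1 − e/c ≥ 0.51 ⇒ e ≤ c(1 − 0.51) = 0.49 × 0.4900.
e_max = 0.2401.

0.240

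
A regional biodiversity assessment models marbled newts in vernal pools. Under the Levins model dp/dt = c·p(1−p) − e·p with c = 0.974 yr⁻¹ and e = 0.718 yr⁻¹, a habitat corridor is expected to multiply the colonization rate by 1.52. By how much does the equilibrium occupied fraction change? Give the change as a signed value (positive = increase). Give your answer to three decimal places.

0.252

Before: p* = 1 − 0.718/0.974 = 0.2628.
After the change, c = 1.48048, e = 0.718, so p* = 1 − 0.718/1.48048 = 0.5150.
Δp* = 0.5150 − 0.2628 = +0.2522.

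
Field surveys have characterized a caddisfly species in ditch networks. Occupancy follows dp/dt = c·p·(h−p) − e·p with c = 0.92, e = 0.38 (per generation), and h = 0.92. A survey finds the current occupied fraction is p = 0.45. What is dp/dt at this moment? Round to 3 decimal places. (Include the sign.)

Colonization term: c·p·(h−p) = 0.92×0.45×0.4700 = 0.19458.
Extinction term: e·p = 0.17100.
dp/dt = 0.19458 − 0.17100 = 0.02358.

0.024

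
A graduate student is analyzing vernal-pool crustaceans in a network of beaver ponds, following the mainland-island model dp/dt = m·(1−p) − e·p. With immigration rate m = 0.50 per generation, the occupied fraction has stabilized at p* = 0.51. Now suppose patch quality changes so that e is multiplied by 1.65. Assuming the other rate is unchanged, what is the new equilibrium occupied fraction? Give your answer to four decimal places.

Balance m(1−p*) = e·p* gives e = m(1−p*)/p* = 0.50×0.49000/0.51000 = 0.48039.
New p* = m/(m+e) = 0.50000/(0.50000+0.79264) = 0.38681.

0.3868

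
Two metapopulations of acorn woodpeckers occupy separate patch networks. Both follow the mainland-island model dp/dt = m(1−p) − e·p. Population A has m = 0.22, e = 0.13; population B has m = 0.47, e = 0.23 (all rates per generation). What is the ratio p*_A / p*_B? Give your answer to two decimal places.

A: p*_A = m/(m+e) = 0.22/0.3500 = 0.6286.
B: p*_B = 0.47/0.7000 = 0.6714.
p*_A / p*_B = 0.6286/0.6714 = 0.9362.

0.94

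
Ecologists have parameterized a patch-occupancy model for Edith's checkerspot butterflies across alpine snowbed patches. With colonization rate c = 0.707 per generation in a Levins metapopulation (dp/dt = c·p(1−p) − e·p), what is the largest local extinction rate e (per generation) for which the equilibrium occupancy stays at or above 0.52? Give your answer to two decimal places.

0.34

1 − e/c ≥ 0.52 ⇒ e ≤ c(1 − 0.52) = 0.707 × 0.4800.
e_max = 0.3394.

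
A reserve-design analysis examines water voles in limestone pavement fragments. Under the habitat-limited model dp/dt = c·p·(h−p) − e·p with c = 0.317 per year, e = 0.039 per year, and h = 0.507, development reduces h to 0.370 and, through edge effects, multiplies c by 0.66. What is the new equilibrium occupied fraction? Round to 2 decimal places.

Before: p* = h − e/c = 0.507 − 0.039/0.317 = 0.507 − 0.1230 = 0.3840.
After: c = 0.20922, e = 0.039, h = 0.370; p* = 0.370 − 0.039/0.20922 = 0.1836.

0.18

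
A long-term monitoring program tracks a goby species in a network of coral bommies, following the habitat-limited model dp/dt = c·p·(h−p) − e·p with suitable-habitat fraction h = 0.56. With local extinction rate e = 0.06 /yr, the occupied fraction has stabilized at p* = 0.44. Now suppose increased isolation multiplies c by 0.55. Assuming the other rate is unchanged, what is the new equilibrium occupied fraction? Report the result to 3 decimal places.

Balance c(h−p*) = e gives c = e/(0.56 − 0.44000) = 0.06/0.12000 = 0.50000.
New p* = 0.56 − e/c = 0.56 − 0.06000/0.27500 = 0.34182.

0.342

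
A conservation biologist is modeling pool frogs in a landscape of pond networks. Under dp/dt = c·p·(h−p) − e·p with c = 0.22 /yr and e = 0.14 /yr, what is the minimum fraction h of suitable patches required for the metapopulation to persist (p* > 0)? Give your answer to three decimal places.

p* = h − e/c is positive only when h > e/c.
h_min = e/c = 0.14/0.22 = 0.6364.

0.636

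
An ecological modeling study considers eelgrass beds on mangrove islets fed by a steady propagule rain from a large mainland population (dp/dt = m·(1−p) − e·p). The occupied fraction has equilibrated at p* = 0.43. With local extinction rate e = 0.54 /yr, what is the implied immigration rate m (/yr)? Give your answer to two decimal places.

At equilibrium m(1−p*) = e·p*, so m = e·p*/(1−p*).
m = 0.54 × 0.43 / 0.5700 = 0.2322/0.5700 = 0.4074.

0.41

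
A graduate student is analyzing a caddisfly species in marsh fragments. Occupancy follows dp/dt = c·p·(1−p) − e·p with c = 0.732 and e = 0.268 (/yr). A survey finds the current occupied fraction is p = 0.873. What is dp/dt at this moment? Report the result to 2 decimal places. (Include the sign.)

Colonization term: c·p·(1−p) = 0.732×0.873×0.1270 = 0.08116.
Extinction term: e·p = 0.23396.
dp/dt = 0.08116 − 0.23396 = -0.15281.

-0.15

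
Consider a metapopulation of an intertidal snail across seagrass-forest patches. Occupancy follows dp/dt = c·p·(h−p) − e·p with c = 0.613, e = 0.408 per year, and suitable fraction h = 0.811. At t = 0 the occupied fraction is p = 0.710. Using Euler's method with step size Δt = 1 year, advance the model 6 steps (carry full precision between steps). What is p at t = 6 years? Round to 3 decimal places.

0.243

Update rule: p ← p + [c·p·(h−p) − e·p]·Δt with Δt = 1.
  1  |  dp/dt·Δt = -0.245722  |  p_1 = 0.464278
  2  |  dp/dt·Δt = -0.090748  |  p_2 = 0.373531
  3  |  dp/dt·Δt = -0.052231  |  p_3 = 0.321299
  4  |  dp/dt·Δt = -0.034640  |  p_4 = 0.286659
  5  |  dp/dt·Δt = -0.024819  |  p_5 = 0.261840
  6  |  dp/dt·Δt = -0.018686  |  p_6 = 0.243154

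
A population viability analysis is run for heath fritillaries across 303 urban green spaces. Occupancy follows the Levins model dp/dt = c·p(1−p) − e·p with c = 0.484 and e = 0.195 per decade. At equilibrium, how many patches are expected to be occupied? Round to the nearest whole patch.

181

p* = 1 − e/c = 1 − 0.195/0.484 = 0.5971.
Expected occupied patches = N × p* = 303 × 0.5971 = 180.92 ≈ 181.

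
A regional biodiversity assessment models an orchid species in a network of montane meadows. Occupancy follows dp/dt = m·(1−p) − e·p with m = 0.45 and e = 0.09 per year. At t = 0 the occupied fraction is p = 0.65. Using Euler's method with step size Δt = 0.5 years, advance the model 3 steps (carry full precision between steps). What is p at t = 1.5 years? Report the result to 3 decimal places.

Update rule: p ← p + [m·(1−p) − e·p]·Δt with Δt = 0.5.
  1  |  dp/dt·Δt = +0.049500  |  p_1 = 0.699500
  2  |  dp/dt·Δt = +0.036135  |  p_2 = 0.735635
  3  |  dp/dt·Δt = +0.026379  |  p_3 = 0.762014

0.762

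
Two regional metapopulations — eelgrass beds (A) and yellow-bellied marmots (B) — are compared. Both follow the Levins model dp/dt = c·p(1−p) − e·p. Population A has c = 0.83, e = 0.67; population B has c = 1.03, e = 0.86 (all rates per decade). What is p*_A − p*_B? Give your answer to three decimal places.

0.028

A: p*_A = 1 − 0.67/0.83 = 0.1928.
B: p*_B = 1 − 0.86/1.03 = 0.1650.
p*_A − p*_B = 0.1928 − 0.1650 = 0.0277.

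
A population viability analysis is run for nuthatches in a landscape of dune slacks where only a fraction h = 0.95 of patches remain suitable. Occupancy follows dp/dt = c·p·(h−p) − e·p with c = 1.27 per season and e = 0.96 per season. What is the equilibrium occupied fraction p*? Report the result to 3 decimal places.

Setting dp/dt = 0 and dividing by p* gives c·(h−p*) = e.
So p* = h − e/c = 0.95 − 0.96/1.27 = 0.95 − 0.7559 = 0.1941.

0.194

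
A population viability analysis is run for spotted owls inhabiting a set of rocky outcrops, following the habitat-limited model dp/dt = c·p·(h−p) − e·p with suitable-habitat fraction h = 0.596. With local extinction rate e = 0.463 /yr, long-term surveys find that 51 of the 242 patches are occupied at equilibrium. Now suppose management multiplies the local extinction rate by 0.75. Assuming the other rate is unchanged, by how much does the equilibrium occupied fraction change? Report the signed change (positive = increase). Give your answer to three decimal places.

0.096

Observed p* = 51/242 = 0.21074.
Balance c(h−p*) = e gives c = e/(0.596 − 0.21074) = 0.463/0.38526 = 1.20179.
New p* = 0.596 − e/c = 0.596 − 0.34725/1.20179 = 0.30706.
Δp* = 0.30706 − 0.21074 = +0.09632.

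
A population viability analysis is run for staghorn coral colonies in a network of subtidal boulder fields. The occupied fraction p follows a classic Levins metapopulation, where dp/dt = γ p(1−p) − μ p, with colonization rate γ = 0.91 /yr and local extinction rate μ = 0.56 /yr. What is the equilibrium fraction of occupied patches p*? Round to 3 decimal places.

0.385

Setting dp/dt = 0 and dividing through by p* gives γ·(1−p*) = μ.
So p* = 1 − μ/γ = 1 − 0.56/0.91 = 1 − 0.6154 = 0.3846.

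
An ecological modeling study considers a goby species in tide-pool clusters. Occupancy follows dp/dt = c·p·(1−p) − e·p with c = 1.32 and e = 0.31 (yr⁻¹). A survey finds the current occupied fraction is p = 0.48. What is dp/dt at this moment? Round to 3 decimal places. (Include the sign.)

0.181

Colonization term: c·p·(1−p) = 1.32×0.48×0.5200 = 0.32947.
Extinction term: e·p = 0.14880.
dp/dt = 0.32947 − 0.14880 = 0.18067.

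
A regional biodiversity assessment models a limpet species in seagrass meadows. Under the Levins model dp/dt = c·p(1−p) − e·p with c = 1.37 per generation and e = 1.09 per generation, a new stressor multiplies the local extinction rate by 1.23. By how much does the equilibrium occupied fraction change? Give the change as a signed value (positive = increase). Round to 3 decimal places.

Before: p* = 1 − 1.09/1.37 = 0.2044.
After the change, c = 1.37, e = 1.3407, so p* = 1 − 1.3407/1.37 = 0.0214.
Δp* = 0.0214 − 0.2044 = -0.1830.

-0.183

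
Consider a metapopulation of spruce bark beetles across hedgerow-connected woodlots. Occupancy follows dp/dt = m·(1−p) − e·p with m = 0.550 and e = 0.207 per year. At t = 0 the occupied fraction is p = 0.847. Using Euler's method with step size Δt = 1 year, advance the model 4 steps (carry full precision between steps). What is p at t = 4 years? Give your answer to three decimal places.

0.727

Update rule: p ← p + [m·(1−p) − e·p]·Δt with Δt = 1.
  1  |  dp/dt·Δt = -0.091179  |  p_1 = 0.755821
  2  |  dp/dt·Δt = -0.022156  |  p_2 = 0.733665
  3  |  dp/dt·Δt = -0.005384  |  p_3 = 0.728280
  4  |  dp/dt·Δt = -0.001308  |  p_4 = 0.726972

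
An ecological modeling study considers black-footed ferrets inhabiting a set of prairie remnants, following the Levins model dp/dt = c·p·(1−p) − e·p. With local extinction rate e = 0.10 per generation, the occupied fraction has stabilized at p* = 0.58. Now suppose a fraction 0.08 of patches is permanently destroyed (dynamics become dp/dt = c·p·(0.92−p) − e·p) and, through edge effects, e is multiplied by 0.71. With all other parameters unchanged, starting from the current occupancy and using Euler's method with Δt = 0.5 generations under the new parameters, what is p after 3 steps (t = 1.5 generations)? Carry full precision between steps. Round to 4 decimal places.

0.5881

Balance c(1−p*) = e gives c = e/(1 − 0.58000) = 0.10/0.42000 = 0.23810.
Starting from p₀ = 0.58000; update p ← p + (dp/dt)·Δt with the new parameters.
  1  |  dp/dt·Δt = +0.002886  |  p_1 = 0.582886
  2  |  dp/dt·Δt = +0.002700  |  p_2 = 0.585586
  3  |  dp/dt·Δt = +0.002525  |  p_3 = 0.588111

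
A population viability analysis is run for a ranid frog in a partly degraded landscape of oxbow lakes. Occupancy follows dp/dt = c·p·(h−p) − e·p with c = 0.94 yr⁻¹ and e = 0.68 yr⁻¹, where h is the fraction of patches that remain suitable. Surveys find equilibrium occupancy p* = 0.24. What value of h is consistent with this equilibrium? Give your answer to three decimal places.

0.963

At equilibrium c(h−p*) = e, so h = p* + e/c.
h = 0.24 + 0.68/0.94 = 0.24 + 0.7234 = 0.9634.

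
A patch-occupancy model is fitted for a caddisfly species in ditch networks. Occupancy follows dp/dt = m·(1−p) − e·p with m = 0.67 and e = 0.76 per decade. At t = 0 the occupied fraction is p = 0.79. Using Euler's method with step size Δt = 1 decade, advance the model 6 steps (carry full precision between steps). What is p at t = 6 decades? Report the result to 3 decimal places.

Update rule: p ← p + [m·(1−p) − e·p]·Δt with Δt = 1.
  1  |  dp/dt·Δt = -0.459700  |  p_1 = 0.330300
  2  |  dp/dt·Δt = +0.197671  |  p_2 = 0.527971
  3  |  dp/dt·Δt = -0.084999  |  p_3 = 0.442972
  4  |  dp/dt·Δt = +0.036549  |  p_4 = 0.479522
  5  |  dp/dt·Δt = -0.015716  |  p_5 = 0.463806
  6  |  dp/dt·Δt = +0.006758  |  p_6 = 0.470564

0.471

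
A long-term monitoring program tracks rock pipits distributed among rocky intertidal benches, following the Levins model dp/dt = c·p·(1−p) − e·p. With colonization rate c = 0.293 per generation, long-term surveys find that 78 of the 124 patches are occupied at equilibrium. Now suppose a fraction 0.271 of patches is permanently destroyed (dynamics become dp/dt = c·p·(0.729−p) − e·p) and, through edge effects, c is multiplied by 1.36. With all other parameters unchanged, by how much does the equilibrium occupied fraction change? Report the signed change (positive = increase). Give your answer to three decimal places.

Observed p* = 78/124 = 0.62903.
Balance c(1−p*) = e gives e = 0.293×(1 − 0.62903) = 0.10869.
New p* = 0.729 − e/c = 0.729 − 0.10869/0.39848 = 0.45624.
Δp* = 0.45624 − 0.62903 = -0.17279.

-0.173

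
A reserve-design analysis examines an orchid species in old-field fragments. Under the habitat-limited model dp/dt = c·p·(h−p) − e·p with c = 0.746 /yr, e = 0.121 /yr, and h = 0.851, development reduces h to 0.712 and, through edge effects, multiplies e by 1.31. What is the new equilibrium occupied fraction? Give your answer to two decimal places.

0.50

Before: p* = h − e/c = 0.851 − 0.121/0.746 = 0.851 − 0.1622 = 0.6888.
After: c = 0.746, e = 0.15851, h = 0.712; p* = 0.712 − 0.15851/0.746 = 0.4995.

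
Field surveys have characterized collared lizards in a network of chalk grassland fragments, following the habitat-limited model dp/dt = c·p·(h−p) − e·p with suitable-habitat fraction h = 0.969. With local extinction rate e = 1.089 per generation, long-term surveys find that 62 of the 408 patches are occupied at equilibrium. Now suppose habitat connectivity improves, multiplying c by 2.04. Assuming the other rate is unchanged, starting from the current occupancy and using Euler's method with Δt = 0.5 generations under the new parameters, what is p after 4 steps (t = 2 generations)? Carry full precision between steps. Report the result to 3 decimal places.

Observed p* = 62/408 = 0.15196.
Balance c(h−p*) = e gives c = e/(0.969 − 0.15196) = 1.089/0.81704 = 1.33286.
Starting from p₀ = 0.15196; update p ← p + (dp/dt)·Δt with the new parameters.
t = 0.5: p = 0.15196 + (+0.08605) = 0.23801
t = 1: p = 0.23801 + (+0.10694) = 0.34495
t = 1.5: p = 0.34495 + (+0.10483) = 0.44978
t = 2: p = 0.44978 + (+0.07259) = 0.52237

0.522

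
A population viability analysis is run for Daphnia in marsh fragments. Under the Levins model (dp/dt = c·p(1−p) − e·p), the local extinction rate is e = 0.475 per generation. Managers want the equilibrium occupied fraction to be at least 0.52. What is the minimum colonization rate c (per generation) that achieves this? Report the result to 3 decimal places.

0.990

p* = 1 − e/c ≥ 0.52 requires e/c ≤ 0.4800, i.e. c ≥ e/0.4800.
c_min = 0.475/0.4800 = 0.9896.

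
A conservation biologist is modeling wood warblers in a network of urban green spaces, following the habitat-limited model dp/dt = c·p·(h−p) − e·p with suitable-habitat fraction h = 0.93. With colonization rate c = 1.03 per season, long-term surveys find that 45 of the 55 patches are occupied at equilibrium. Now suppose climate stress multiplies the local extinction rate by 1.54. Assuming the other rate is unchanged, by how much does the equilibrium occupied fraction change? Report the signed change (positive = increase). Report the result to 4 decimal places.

-0.0604

Observed p* = 45/55 = 0.81818.
Balance c(h−p*) = e gives e = 1.03×(0.93 − 0.81818) = 0.11517.
New p* = 0.93 − e/c = 0.93 − 0.17736/1.03000 = 0.75781.
Δp* = 0.75781 − 0.81818 = -0.06037.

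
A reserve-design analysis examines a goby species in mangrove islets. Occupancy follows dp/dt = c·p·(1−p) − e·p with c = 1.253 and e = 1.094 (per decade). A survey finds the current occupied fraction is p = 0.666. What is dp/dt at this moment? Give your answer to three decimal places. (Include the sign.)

Colonization term: c·p·(1−p) = 1.253×0.666×0.3340 = 0.27872.
Extinction term: e·p = 0.72860.
dp/dt = 0.27872 − 0.72860 = -0.44988.

-0.450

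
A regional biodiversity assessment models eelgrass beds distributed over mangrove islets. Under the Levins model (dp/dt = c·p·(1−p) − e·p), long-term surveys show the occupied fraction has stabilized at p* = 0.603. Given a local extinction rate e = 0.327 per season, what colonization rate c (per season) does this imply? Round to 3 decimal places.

0.824

At equilibrium c(1−p*) = e, so c = e/(1−p*).
c = 0.327/(1 − 0.603) = 0.327/0.3970 = 0.8237.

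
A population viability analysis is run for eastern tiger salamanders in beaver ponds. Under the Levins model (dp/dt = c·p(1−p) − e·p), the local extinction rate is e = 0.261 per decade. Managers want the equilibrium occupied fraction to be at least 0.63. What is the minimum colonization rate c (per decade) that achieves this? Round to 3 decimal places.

0.705

p* = 1 − e/c ≥ 0.63 requires e/c ≤ 0.3700, i.e. c ≥ e/0.3700.
c_min = 0.261/0.3700 = 0.7054.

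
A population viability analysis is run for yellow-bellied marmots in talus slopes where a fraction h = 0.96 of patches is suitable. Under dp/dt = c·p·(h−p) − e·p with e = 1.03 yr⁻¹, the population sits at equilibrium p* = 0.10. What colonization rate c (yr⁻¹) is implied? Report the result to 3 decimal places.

1.198

At equilibrium c(h−p*) = e, so c = e/(h−p*).
c = 1.03/(0.96 − 0.10) = 1.03/0.8600 = 1.1977.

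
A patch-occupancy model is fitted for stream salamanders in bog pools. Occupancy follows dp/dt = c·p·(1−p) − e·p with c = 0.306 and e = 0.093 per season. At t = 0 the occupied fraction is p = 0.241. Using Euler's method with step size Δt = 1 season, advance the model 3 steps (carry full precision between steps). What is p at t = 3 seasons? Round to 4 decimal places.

0.3466

Update rule: p ← p + [c·p·(1−p) − e·p]·Δt with Δt = 1.
p: 0.24100 → 0.27456  (Δp = +0.03356)
p: 0.27456 → 0.30997  (Δp = +0.03541)
p: 0.30997 → 0.34660  (Δp = +0.03662)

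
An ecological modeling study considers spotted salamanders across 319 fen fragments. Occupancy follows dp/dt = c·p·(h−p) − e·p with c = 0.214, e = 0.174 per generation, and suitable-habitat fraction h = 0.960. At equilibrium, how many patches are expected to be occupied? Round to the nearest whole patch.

p* = h − e/c = 0.960 − 0.8131 = 0.1469.
Expected occupied patches = N × p* = 319 × 0.1469 = 46.87 ≈ 47.

47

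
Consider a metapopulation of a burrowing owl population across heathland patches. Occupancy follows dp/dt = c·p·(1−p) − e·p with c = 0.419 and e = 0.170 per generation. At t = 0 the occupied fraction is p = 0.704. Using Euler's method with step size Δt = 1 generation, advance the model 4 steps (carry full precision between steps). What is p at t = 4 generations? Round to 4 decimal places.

Update rule: p ← p + [c·p·(1−p) − e·p]·Δt with Δt = 1.
  1  |  dp/dt·Δt = -0.032367  |  p_1 = 0.671633
  2  |  dp/dt·Δt = -0.021770  |  p_2 = 0.649862
  3  |  dp/dt·Δt = -0.015137  |  p_3 = 0.634726
  4  |  dp/dt·Δt = -0.010759  |  p_4 = 0.623967

0.6240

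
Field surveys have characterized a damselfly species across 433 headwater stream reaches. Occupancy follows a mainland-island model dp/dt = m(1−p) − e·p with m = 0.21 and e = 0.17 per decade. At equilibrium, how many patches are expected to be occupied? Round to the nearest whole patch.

p* = m/(m+e) = 0.21/0.3800 = 0.5526.
Expected occupied patches = N × p* = 433 × 0.5526 = 239.29 ≈ 239.

239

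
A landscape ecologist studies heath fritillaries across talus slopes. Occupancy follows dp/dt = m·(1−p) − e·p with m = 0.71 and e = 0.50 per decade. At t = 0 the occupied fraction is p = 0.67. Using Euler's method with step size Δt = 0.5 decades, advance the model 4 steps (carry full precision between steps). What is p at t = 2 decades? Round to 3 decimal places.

0.589

Update rule: p ← p + [m·(1−p) − e·p]·Δt with Δt = 0.5.
  1  |  dp/dt·Δt = -0.050350  |  p_1 = 0.619650
  2  |  dp/dt·Δt = -0.019888  |  p_2 = 0.599762
  3  |  dp/dt·Δt = -0.007856  |  p_3 = 0.591906
  4  |  dp/dt·Δt = -0.003103  |  p_4 = 0.588803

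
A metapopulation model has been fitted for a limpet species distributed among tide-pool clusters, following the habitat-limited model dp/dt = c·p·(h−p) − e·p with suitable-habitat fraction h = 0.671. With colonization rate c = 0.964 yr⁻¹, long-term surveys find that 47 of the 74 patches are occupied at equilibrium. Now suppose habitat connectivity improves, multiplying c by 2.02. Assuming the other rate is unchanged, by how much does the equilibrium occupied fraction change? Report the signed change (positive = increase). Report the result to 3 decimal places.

0.018

Observed p* = 47/74 = 0.63514.
Balance c(h−p*) = e gives e = 0.964×(0.671 − 0.63514) = 0.03457.
New p* = 0.671 − e/c = 0.671 − 0.03457/1.94728 = 0.65325.
Δp* = 0.65325 − 0.63514 = +0.01811.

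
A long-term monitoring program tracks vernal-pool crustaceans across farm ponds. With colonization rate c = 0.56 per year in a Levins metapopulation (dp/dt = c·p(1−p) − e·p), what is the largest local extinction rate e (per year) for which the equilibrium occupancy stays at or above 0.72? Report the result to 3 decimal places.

1 − e/c ≥ 0.72 ⇒ e ≤ c(1 − 0.72) = 0.56 × 0.2800.
e_max = 0.1568.

0.157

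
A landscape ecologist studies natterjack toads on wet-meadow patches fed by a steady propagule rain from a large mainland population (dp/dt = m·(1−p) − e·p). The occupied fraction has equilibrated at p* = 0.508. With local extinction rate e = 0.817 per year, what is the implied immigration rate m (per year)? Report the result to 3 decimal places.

0.844

At equilibrium m(1−p*) = e·p*, so m = e·p*/(1−p*).
m = 0.817 × 0.508 / 0.4920 = 0.4150/0.4920 = 0.8436.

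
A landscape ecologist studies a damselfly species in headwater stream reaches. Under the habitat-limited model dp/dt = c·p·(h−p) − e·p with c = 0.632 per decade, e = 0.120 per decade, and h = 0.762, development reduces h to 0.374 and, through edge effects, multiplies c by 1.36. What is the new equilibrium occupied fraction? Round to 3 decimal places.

Before: p* = h − e/c = 0.762 − 0.120/0.632 = 0.762 − 0.1899 = 0.5721.
After: c = 0.85952, e = 0.12, h = 0.374; p* = 0.374 − 0.12/0.85952 = 0.2344.

0.234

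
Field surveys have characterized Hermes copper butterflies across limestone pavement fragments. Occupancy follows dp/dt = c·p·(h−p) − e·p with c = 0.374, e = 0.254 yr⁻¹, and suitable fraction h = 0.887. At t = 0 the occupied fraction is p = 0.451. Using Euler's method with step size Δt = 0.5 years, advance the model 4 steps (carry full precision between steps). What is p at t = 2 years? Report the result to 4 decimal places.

Update rule: p ← p + [c·p·(h−p) − e·p]·Δt with Δt = 0.5.
t = 0.5: p = 0.45100 + (-0.02051) = 0.43049
t = 1: p = 0.43049 + (-0.01792) = 0.41257
t = 1.5: p = 0.41257 + (-0.01579) = 0.39678
t = 2: p = 0.39678 + (-0.01402) = 0.38276

0.3828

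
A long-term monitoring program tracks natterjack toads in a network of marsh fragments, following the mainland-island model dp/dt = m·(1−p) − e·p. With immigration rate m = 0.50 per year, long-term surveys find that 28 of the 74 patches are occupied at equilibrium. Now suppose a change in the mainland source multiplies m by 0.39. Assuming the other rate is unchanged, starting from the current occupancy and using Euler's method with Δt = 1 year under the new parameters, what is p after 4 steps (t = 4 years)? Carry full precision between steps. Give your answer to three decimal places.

Observed p* = 28/74 = 0.37838.
Balance m(1−p*) = e·p* gives e = m(1−p*)/p* = 0.50×0.62162/0.37838 = 0.82143.
Starting from p₀ = 0.37838; update p ← p + (dp/dt)·Δt with the new parameters.
step 1: Δp = -0.18959, p = 0.18878
step 2: Δp = +0.00311, p = 0.19190
step 3: Δp = -0.00005, p = 0.19185
step 4: Δp = +0.00000, p = 0.19185

0.192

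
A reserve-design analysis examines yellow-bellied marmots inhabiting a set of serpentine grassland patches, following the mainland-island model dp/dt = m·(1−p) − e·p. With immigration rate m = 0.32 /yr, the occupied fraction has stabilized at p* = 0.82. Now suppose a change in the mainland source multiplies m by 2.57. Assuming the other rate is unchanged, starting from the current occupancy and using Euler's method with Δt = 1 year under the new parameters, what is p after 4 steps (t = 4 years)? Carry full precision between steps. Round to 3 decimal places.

0.921

Balance m(1−p*) = e·p* gives e = m(1−p*)/p* = 0.32×0.18000/0.82000 = 0.07024.
Starting from p₀ = 0.82000; update p ← p + (dp/dt)·Δt with the new parameters.
p: 0.82000 → 0.91043  (Δp = +0.09043)
p: 0.91043 → 0.92014  (Δp = +0.00971)
p: 0.92014 → 0.92118  (Δp = +0.00104)
p: 0.92118 → 0.92129  (Δp = +0.00011)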